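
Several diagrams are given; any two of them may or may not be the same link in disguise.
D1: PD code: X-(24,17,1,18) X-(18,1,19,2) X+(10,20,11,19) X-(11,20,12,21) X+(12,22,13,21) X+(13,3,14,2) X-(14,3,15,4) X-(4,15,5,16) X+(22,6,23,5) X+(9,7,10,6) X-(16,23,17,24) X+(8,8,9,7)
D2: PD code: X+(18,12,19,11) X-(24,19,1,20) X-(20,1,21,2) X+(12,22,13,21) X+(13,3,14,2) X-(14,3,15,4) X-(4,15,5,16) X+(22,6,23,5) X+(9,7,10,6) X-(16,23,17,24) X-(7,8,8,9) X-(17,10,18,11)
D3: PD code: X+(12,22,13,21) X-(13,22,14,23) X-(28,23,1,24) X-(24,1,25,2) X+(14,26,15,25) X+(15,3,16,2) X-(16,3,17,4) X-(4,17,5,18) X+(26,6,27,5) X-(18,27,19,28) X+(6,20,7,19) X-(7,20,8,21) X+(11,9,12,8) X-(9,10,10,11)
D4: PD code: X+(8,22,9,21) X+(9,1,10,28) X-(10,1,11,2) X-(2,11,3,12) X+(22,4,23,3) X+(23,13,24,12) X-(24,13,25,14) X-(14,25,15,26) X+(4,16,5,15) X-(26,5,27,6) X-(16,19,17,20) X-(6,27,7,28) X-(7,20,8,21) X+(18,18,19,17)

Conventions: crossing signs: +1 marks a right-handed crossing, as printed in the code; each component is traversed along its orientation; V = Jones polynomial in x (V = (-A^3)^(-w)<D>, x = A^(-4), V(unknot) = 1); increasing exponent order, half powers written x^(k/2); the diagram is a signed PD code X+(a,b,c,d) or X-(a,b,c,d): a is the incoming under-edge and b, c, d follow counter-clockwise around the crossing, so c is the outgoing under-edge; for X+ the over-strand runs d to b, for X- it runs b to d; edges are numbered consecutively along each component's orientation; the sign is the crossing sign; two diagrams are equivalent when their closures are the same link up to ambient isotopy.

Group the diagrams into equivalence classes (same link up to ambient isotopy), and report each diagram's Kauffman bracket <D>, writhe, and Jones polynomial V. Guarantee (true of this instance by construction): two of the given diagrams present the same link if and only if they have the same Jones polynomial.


grouping into links: {D1, D2, D3, D4}
V(D1) = x^-5 - 2x^-4 + 2x^-3 - 2x^-2 + 2x^-1 - 1 + x  (w 0, c 12, <D> = A^-4 - 1 + 2A^4 - 2A^8 + 2A^12 - 2A^16 + A^20)
D2 (bracket A^-10 - A^-6 + 2A^-2 - 2A^2 + 2A^6 - 2A^10 + A^14; 12 crossings at w = -2): V = x^-5 - 2x^-4 + 2x^-3 - 2x^-2 + 2x^-1 - 1 + x
V(D3) = x^-5 - 2x^-4 + 2x^-3 - 2x^-2 + 2x^-1 - 1 + x  (w -2, c 14, <D> = A^-10 - A^-6 + 2A^-2 - 2A^2 + 2A^6 - 2A^10 + A^14)
V(D4) = x^-5 - 2x^-4 + 2x^-3 - 2x^-2 + 2x^-1 - 1 + x  (w -2, c 14, <D> = A^-10 - A^-6 + 2A^-2 - 2A^2 + 2A^6 - 2A^10 + A^14)
why: one V(x) for all 4 diagrams — one class (guaranteed)


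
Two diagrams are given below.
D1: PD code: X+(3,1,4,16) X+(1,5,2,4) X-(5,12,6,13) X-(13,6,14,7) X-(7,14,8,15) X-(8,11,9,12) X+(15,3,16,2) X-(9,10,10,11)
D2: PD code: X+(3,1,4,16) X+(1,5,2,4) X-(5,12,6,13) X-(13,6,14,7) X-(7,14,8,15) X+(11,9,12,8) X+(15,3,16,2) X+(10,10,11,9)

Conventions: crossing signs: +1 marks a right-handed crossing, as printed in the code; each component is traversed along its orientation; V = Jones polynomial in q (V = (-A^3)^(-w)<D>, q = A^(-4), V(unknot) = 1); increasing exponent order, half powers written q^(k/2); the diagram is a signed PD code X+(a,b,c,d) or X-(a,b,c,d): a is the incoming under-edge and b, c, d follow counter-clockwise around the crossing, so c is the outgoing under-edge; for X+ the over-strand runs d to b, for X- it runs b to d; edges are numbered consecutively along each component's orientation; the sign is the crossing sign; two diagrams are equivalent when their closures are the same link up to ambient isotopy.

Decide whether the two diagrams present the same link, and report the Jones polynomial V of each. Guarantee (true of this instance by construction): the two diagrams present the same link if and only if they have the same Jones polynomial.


equivalent: yes
D1 (bracket -A^-18 + A^-14 - A^-10 + 3A^-6 - A^-2 + A^2 - A^6; 8 crossings at w = -2): V = -q^-3 + q^-2 - q^-1 + 3 - q + q^2 - q^3
D2 (bracket -A^-6 + A^-2 - A^2 + 3A^6 - A^10 + A^14 - A^18; 8 crossings at w = +2): V = -q^-3 + q^-2 - q^-1 + 3 - q + q^2 - q^3
key observation: one V(q) for all 2 diagrams — one class (guaranteed)


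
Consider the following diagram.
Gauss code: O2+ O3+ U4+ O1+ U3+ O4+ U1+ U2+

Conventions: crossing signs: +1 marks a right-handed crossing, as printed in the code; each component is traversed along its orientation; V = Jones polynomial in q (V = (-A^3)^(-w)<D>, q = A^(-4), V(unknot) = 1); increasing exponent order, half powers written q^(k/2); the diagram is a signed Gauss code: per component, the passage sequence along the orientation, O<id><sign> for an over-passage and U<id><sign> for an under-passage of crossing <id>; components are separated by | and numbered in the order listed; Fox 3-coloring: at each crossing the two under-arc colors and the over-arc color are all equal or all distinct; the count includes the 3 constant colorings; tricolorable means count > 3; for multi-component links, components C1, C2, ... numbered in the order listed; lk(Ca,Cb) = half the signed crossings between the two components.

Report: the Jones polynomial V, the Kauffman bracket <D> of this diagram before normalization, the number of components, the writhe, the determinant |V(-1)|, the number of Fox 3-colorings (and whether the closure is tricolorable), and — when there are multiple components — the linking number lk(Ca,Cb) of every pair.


Jones polynomial: V(q) = q + q^3 - q^4
<D> = -A^-4 + 1 + A^8; writhe +4
components 1, writhe +4 (4 crossings)
3-colorings: 9 of 3^4, det 3 — tricolorable
note: |V(-1)| = 3: so tricolorable, since 3 divides 3


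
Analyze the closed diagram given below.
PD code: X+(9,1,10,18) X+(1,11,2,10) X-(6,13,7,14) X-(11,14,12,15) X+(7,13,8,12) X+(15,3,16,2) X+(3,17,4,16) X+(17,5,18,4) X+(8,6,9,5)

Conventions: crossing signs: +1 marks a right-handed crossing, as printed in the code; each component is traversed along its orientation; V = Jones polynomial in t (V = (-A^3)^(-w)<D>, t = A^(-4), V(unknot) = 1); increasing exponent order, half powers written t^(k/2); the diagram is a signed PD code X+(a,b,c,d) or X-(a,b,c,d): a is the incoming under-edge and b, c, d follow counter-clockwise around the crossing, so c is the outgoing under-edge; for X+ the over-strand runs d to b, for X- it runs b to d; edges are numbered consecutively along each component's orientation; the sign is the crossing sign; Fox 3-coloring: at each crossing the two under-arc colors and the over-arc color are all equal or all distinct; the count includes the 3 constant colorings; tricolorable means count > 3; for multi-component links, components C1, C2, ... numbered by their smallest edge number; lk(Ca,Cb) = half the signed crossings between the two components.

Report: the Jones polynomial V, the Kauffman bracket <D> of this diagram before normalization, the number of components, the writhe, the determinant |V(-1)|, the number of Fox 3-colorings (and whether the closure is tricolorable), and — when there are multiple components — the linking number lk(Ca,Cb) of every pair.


Jones polynomial: V(t) = t^2 + t^4 - t^5 + t^6 - t^7
<D> = A^-13 - A^-9 + A^-5 - A^-1 - A^7; writhe +5
components 1, writhe +5 (9 crossings)
3-colorings: 3 of 3^9, det 5 — not tricolorable
note: V spans 5 powers of t: at least 5 crossings in any diagram


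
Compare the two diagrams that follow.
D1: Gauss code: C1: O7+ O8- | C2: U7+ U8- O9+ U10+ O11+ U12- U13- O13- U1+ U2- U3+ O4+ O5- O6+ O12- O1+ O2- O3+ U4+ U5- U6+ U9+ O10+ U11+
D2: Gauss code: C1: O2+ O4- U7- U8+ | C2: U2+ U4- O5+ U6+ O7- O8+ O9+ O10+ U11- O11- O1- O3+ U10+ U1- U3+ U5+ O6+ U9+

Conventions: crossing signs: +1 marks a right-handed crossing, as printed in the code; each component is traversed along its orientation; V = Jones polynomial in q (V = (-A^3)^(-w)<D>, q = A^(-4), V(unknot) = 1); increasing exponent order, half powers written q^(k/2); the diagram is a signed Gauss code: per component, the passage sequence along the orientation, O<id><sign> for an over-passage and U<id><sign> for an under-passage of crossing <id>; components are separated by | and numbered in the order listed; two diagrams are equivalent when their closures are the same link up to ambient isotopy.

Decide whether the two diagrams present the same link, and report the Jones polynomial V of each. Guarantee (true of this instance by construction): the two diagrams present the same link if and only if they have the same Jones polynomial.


equivalent: yes
V(D1) = -q^(1/2) - q^(3/2) - q^(5/2) + q^(9/2)  (w +3, c 13, <D> = -A^-9 + A^-1 + A^3 + A^7)
D2 (bracket -A^-9 + A^-1 + A^3 + A^7; 11 crossings at w = +3): V = -q^(1/2) - q^(3/2) - q^(5/2) + q^(9/2)
why: one V(q) for all 2 diagrams — one class (guaranteed)


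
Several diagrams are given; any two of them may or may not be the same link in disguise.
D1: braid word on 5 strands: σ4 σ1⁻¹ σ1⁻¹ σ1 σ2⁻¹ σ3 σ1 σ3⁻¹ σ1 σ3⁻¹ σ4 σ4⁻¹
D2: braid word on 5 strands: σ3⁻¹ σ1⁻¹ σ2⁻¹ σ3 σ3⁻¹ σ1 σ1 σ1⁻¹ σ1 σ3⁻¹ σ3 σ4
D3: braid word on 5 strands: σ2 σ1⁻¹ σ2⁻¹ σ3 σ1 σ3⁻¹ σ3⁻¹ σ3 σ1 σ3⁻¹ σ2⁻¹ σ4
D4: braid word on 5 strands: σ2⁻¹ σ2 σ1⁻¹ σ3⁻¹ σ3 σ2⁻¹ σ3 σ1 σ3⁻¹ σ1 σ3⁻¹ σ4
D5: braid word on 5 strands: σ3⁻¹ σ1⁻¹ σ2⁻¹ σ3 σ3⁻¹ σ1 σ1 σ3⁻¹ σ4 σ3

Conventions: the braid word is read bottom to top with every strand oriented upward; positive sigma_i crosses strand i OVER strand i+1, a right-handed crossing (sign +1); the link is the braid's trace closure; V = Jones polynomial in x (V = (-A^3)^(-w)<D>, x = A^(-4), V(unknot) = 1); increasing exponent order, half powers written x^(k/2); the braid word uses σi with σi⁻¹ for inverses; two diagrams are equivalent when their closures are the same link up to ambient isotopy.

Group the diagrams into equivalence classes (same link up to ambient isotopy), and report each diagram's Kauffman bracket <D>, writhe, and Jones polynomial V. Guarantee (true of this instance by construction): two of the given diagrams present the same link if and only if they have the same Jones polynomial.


equivalence classes: {D1, D2, D3, D4, D5}
D1 (bracket 1; 12 crossings at w = 0): V = 1
V(D2) = 1  (w 0, c 12, <D> = 1)
V(D3) = 1  (w 0, c 12, <D> = 1)
V(D4) = 1  [12 crossings, <D> = 1, w = 0]
V(D5) = 1  (w 0, c 10, <D> = 1)
key observation: all 5 diagrams share one V(x), hence one class


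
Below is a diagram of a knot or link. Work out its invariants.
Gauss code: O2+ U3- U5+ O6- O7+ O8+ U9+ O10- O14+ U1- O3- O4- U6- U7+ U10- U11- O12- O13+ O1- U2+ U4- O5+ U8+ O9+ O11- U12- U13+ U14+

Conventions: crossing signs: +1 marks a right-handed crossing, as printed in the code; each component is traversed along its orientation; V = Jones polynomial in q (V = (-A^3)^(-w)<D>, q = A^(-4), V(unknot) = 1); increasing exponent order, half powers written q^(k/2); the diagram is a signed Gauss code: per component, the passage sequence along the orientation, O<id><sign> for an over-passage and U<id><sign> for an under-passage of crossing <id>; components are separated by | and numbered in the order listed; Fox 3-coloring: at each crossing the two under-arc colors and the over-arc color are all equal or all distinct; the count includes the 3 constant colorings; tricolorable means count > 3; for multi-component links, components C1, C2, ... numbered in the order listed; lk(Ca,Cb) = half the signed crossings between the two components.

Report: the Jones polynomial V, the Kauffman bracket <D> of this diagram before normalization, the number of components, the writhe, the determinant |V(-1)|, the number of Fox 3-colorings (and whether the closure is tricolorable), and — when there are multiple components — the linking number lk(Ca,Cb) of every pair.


V = -q^-4 + q^-3 - q^-2 + 2q^-1 - 1 + 2q - q^2 + q^3 - q^4
<D> = -A^-16 + A^-12 - A^-8 + 2A^-4 - 1 + 2A^4 - A^8 + A^12 - A^16 (w = 0)
1 component over 14 crossings, w = 0
3 Fox colorings among 3^14, |V(-1)| = 11: not tricolorable
why: det 11 = |V(-1)|; not divisible by 3, so not tricolorable


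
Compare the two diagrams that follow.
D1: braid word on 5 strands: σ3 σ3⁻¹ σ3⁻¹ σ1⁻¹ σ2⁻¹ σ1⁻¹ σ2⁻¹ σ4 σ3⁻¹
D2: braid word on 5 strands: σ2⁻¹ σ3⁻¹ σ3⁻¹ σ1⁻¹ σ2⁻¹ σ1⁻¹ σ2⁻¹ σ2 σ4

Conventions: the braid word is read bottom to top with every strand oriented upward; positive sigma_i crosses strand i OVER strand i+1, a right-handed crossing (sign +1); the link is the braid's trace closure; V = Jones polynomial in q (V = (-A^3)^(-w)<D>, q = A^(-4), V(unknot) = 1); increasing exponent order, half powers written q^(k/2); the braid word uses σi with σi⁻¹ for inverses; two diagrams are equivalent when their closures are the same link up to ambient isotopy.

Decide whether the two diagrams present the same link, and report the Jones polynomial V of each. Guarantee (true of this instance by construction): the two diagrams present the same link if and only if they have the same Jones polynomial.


equivalent: yes
D1 (bracket A^-9 + 2A^-1 - A^3 + A^7 - A^11; 9 crossings at w = -5): V = q^(-13/2) - q^(-11/2) + q^(-9/2) - 2q^(-7/2) - q^(-3/2)
D2 (bracket A^-9 + 2A^-1 - A^3 + A^7 - A^11; 9 crossings at w = -5): V = q^(-13/2) - q^(-11/2) + q^(-9/2) - 2q^(-7/2) - q^(-3/2)
key observation: Markov moves rewrite D1 (9 crossings) into D2 (9)


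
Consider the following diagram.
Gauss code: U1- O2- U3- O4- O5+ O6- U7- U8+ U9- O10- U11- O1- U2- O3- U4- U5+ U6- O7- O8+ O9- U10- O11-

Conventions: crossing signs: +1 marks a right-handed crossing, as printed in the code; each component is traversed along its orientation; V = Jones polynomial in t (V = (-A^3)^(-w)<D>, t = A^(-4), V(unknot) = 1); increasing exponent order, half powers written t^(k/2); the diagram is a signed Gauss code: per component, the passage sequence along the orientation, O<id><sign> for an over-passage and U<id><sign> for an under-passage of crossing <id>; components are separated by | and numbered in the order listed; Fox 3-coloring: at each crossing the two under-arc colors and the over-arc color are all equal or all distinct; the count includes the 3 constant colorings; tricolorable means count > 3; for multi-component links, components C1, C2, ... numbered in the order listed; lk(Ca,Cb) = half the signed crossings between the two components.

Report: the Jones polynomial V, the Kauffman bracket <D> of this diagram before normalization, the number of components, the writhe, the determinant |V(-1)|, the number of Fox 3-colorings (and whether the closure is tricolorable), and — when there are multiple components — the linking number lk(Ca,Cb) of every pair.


Jones polynomial: V(t) = -t^-10 + t^-9 - t^-8 + t^-7 - t^-6 + t^-5 + t^-3
<D> = -A^-9 - A^-1 + A^3 - A^7 + A^11 - A^15 + A^19; writhe -7
components 1, writhe -7 (11 crossings)
3-colorings: 3 of 3^11, det 7 — not tricolorable
note: w = -7 shifts under R1 moves; the (-A^3)^(7) factor cancels that in V


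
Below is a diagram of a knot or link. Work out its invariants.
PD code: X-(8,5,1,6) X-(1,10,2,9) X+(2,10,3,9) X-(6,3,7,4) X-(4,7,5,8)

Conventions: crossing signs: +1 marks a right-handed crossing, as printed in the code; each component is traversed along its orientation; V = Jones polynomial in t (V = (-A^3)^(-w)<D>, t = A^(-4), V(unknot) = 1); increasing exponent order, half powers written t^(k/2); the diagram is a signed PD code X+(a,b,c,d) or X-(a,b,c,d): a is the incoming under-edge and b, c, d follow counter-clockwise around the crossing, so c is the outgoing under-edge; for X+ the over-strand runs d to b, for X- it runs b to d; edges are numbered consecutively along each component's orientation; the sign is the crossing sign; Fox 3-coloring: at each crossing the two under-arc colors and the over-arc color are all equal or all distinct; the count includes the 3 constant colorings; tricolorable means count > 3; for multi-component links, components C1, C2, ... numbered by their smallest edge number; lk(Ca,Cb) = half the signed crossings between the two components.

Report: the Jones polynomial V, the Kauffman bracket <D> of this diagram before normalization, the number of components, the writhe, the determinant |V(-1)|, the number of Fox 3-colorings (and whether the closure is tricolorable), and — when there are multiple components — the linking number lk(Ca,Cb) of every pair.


V(t) = t^(-9/2) - t^(-5/2) - t^(-3/2) - t^(-1/2)
bracket: A^-7 + A^-3 + A - A^9, w = -3
2 components, writhe -3, over 5 crossings
lk(C1,C2) = 0
det 0, colorings 27 of 3^6 — tricolorable
observation: |V(-1)| = 0: so tricolorable, since 3 divides 0


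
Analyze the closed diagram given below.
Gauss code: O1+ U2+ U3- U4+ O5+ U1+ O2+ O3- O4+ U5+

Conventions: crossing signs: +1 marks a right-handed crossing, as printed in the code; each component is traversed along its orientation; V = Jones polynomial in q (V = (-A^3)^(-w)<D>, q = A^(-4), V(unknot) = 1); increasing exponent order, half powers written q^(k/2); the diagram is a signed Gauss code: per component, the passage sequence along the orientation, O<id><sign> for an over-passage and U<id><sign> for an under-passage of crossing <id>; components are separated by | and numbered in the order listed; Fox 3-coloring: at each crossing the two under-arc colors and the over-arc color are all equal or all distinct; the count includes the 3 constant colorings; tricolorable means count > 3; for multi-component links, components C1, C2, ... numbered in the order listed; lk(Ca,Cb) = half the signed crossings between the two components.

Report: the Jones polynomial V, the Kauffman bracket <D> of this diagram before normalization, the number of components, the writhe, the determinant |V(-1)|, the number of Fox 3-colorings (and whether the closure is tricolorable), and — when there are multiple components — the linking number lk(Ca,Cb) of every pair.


Jones polynomial: V(q) = q + q^3 - q^4
<D> = A^-7 - A^-3 - A^5; writhe +3
components 1, writhe +3 (5 crossings)
3-colorings: 9 of 3^5, det 3 — tricolorable
note: the span of V is 3, forcing >= 3 crossings in any diagram


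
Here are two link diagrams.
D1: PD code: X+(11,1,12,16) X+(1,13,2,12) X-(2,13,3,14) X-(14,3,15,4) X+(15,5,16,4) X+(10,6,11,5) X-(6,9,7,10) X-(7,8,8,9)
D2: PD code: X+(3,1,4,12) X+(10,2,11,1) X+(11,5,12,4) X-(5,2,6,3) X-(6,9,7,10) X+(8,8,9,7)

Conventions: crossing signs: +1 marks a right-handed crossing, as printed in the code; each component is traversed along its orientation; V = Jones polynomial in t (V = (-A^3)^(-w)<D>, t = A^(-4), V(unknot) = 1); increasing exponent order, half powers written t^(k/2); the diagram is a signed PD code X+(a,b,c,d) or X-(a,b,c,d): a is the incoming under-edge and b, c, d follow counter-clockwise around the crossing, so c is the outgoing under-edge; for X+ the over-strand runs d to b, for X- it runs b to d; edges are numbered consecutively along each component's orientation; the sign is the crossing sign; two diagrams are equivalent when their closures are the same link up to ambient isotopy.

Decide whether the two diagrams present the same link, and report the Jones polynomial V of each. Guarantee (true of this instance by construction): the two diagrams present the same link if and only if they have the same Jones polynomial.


equivalent: yes
D1 (bracket 1; 8 crossings at w = 0): V = 1
V(D2) = 1  [6 crossings, <D> = A^6, w = +2]
observation: Reidemeister moves carry D1 (8 crossings) to D2 (6)


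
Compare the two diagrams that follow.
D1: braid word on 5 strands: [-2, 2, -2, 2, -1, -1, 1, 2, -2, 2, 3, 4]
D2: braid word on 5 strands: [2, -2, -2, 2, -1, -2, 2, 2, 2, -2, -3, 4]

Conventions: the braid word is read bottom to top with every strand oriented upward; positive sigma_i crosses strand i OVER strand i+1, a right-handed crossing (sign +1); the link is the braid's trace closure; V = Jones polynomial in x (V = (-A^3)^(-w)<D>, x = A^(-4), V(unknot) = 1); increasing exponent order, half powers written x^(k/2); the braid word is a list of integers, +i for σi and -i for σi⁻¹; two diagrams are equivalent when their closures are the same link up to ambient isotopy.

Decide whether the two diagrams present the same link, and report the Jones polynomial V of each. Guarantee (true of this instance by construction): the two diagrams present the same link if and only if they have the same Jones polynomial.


equivalent: yes
V(D1) = 1  (w +2, c 12, <D> = A^6)
D2 (bracket 1; 12 crossings at w = 0): V = 1
why: one V(x) for all 2 diagrams — one class (guaranteed)


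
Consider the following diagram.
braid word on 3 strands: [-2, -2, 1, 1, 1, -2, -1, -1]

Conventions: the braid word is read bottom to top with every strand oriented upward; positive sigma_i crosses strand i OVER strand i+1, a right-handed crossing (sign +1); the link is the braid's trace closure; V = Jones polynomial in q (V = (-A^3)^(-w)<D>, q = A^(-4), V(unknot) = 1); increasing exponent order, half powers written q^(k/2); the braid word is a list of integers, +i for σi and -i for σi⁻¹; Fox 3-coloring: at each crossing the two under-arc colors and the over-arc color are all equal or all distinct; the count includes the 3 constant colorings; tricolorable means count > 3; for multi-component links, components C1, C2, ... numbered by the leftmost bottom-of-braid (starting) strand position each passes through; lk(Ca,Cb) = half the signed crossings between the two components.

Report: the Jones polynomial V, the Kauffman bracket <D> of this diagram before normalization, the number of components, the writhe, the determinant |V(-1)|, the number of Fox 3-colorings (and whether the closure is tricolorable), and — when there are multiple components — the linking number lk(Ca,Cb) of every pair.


V(q) = -q^-5 + q^-4 - q^-3 + 2q^-2 - q^-1 + 2 - q
bracket: -A^-10 + 2A^-6 - A^-2 + 2A^2 - A^6 + A^10 - A^14, w = -2
1 component, writhe -2, over 8 crossings
det 9, colorings 9 of 3^8 — tricolorable
observation: the span of V is 6, forcing >= 6 crossings in any diagram


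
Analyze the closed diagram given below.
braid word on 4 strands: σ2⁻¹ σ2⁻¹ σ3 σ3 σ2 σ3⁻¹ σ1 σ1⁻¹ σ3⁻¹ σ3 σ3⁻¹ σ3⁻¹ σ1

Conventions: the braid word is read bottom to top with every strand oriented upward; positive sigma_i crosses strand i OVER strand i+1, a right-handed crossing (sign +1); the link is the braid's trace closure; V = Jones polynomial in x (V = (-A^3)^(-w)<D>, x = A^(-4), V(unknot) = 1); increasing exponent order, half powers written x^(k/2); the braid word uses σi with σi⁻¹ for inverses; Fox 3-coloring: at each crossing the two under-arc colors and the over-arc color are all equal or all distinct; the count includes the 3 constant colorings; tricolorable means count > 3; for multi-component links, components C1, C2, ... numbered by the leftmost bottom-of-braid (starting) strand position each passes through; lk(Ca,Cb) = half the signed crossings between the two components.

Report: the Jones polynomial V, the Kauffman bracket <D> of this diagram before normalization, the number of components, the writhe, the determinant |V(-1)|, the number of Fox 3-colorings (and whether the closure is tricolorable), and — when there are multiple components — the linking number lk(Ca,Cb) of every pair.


V = x^-5 - 2x^-4 + 2x^-3 - 2x^-2 + 2x^-1 - 1 + x
<D> = -A^-7 + A^-3 - 2A + 2A^5 - 2A^9 + 2A^13 - A^17 (w = -1)
1 component over 13 crossings, w = -1
3 Fox colorings among 3^13, |V(-1)| = 11: not tricolorable
why: the word shrinks to σ2⁻¹ σ2⁻¹ σ3 σ3 σ2 σ3⁻¹ σ3⁻¹ σ3⁻¹ σ1 after cancelling


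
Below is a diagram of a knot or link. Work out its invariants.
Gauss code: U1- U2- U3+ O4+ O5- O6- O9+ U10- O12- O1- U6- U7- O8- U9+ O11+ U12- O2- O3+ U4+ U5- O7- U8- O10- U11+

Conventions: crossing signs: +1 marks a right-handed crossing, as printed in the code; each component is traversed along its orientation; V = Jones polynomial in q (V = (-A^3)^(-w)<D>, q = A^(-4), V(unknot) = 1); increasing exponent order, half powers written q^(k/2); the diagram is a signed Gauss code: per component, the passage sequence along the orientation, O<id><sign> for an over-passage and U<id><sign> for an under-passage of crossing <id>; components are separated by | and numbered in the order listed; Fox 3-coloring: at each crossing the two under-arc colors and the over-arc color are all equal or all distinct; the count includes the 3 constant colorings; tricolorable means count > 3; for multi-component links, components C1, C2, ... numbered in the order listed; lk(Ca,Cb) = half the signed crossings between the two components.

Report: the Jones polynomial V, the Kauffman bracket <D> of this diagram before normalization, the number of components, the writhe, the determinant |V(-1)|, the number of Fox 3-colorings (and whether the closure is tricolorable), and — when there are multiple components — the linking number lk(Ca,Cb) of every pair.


Jones polynomial: V(q) = q^-7 - 2q^-6 + 2q^-5 - 3q^-4 + 3q^-3 - 2q^-2 + 2q^-1
<D> = 2A^-8 - 2A^-4 + 3 - 3A^4 + 2A^8 - 2A^12 + A^16; writhe -4
components 1, writhe -4 (12 crossings)
3-colorings: 9 of 3^12, det 15 — tricolorable
note: w = -4 (over 12 crossings) is diagram-only; (-A^3)^(4) removes it from V


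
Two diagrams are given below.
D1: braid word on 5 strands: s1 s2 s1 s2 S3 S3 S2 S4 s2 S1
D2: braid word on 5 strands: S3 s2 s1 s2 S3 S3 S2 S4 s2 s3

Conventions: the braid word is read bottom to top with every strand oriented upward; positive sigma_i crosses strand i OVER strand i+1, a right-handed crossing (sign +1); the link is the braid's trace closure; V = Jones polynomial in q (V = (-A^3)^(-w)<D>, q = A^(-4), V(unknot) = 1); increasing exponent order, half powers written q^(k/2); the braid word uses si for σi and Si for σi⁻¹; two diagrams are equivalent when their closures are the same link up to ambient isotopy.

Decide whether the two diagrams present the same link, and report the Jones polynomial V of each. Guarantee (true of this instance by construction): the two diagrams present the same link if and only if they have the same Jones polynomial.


equivalent: yes
D1 (bracket A^-8 + 2 + A^8; 10 crossings at w = 0): V = q^-2 + 2 + q^2
V(D2) = q^-2 + 2 + q^2  (w 0, c 10, <D> = A^-8 + 2 + A^8)
key observation: D2 (10 crossings) and D1 (10) are Markov-related braid presentations


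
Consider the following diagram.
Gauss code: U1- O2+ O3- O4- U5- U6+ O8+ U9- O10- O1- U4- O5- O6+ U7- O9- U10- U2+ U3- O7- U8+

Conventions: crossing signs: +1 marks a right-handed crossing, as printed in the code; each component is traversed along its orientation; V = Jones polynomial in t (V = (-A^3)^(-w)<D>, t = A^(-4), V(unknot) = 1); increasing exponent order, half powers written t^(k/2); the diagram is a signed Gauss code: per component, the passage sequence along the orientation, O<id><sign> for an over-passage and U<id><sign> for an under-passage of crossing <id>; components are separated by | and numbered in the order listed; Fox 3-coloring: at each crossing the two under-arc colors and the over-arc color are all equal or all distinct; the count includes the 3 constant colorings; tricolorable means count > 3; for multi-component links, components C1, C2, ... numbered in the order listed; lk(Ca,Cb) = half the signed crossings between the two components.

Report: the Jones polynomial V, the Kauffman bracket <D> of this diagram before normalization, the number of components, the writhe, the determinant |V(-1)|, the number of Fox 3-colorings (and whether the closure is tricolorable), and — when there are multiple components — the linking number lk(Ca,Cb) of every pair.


Jones polynomial: V(t) = -t^-6 + t^-5 - t^-4 + 2t^-3 - t^-2 + t^-1
<D> = A^-8 - A^-4 + 2 - A^4 + A^8 - A^12; writhe -4
components 1, writhe -4 (10 crossings)
3-colorings: 3 of 3^10, det 7 — not tricolorable
note: w = -4 shifts under R1 moves; the (-A^3)^(4) factor cancels that in V


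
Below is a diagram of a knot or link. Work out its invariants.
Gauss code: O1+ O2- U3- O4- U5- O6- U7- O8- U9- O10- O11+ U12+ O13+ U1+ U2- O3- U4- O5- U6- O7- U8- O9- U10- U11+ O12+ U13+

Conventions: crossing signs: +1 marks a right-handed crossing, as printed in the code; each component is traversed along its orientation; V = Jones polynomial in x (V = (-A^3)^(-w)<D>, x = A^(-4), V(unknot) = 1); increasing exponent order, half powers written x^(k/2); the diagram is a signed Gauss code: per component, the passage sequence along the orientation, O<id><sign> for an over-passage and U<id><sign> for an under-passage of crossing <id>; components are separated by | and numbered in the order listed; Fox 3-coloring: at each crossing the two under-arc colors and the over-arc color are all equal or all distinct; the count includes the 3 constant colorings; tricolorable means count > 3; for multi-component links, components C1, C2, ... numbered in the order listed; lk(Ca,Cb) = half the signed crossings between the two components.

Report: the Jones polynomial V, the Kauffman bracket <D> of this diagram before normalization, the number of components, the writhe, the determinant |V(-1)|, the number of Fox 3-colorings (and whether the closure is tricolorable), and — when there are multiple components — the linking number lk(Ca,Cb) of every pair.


Jones polynomial: V(x) = -x^-7 + x^-6 - x^-5 + x^-4 + x^-2
<D> = -A^-7 - A + A^5 - A^9 + A^13; writhe -5
components 1, writhe -5 (13 crossings)
3-colorings: 3 of 3^13, det 5 — not tricolorable
note: det 5 = |V(-1)|; not divisible by 3, so not tricolorable


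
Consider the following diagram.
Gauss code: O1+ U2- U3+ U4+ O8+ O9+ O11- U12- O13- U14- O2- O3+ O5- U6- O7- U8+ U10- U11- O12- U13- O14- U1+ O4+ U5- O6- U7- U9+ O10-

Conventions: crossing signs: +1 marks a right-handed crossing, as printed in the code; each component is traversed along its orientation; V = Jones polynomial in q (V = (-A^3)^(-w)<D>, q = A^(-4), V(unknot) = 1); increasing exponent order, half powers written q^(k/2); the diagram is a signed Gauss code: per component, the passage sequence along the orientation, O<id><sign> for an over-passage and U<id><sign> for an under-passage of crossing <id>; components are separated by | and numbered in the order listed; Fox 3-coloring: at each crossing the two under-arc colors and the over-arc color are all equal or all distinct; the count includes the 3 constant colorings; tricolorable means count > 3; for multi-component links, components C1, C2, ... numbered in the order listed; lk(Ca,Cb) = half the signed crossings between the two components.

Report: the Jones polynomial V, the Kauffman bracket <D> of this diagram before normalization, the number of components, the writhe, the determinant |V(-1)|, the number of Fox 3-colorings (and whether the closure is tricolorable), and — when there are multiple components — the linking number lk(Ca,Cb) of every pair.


Jones polynomial: V(q) = -q^-9 + 2q^-8 - 4q^-7 + 6q^-6 - 7q^-5 + 7q^-4 - 6q^-3 + 6q^-2 - 3q^-1 + 2 - q
<D> = -A^-16 + 2A^-12 - 3A^-8 + 6A^-4 - 6 + 7A^4 - 7A^8 + 6A^12 - 4A^16 + 2A^20 - A^24; writhe -4
components 1, writhe -4 (14 crossings)
3-colorings: 9 of 3^14, det 45 — tricolorable
note: det 45 = |V(-1)|; divisible by 3, so tricolorable


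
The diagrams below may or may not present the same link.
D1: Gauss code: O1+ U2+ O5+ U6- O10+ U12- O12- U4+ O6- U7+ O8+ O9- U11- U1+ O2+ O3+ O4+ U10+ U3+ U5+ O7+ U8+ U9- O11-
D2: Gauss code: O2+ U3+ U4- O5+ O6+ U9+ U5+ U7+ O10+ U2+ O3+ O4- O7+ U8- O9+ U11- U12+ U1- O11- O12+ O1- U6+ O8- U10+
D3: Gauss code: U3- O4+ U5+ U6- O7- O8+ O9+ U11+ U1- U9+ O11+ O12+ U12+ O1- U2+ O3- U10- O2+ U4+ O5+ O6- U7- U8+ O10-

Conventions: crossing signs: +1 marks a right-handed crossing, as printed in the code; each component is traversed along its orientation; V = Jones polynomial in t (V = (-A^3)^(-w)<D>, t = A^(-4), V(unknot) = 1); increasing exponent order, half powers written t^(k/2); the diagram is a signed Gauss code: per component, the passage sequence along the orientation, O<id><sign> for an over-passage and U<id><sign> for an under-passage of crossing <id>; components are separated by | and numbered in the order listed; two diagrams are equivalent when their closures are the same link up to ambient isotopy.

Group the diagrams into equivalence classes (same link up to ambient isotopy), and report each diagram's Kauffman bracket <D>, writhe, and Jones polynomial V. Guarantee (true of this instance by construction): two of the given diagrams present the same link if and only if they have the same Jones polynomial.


grouping into links: {D1, D2} | {D3}
V(D1) = t - t^2 + 2t^3 - t^4 + t^5 - t^6  (w +4, c 12, <D> = -A^-12 + A^-8 - A^-4 + 2 - A^4 + A^8)
V(D2) = t - t^2 + 2t^3 - t^4 + t^5 - t^6  (w +4, c 12, <D> = -A^-12 + A^-8 - A^-4 + 2 - A^4 + A^8)
V(D3) = t^-2 - t^-1 + 1 - t + t^2  [12 crossings, <D> = A^-2 - A^2 + A^6 - A^10 + A^14, w = +2]
why: comparing 3 Jones polynomials yields 2 groups


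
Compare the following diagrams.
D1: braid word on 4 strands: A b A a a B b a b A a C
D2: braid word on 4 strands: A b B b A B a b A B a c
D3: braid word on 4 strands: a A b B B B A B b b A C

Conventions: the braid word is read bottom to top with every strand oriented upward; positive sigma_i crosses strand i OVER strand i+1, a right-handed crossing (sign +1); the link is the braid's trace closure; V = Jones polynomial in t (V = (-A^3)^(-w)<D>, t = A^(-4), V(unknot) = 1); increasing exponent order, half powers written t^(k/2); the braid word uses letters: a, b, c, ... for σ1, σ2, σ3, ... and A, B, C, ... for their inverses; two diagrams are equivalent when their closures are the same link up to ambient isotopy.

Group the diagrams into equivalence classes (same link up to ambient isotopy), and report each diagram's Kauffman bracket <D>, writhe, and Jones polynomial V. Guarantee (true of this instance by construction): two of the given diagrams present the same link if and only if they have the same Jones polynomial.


grouping into links: {D1} | {D2} | {D3}
V(D1) = -t^(1/2) + t^(3/2) - t^(5/2) - t^(9/2)  (w +2, c 12, <D> = -A^-12 - A^-4 + 1 - A^4)
V(D2) = -t^(-5/2) - t^(-1/2)  [12 crossings, <D> = -A^2 - A^10, w = 0]
D3 (bracket -A^-10 + A^-6 - A^-2 - A^6; 12 crossings at w = -4): V = -t^(-9/2) - t^(-5/2) + t^(-3/2) - t^(-1/2)
why: 3 classes among 3 diagrams; unequal V(t) rules out equality


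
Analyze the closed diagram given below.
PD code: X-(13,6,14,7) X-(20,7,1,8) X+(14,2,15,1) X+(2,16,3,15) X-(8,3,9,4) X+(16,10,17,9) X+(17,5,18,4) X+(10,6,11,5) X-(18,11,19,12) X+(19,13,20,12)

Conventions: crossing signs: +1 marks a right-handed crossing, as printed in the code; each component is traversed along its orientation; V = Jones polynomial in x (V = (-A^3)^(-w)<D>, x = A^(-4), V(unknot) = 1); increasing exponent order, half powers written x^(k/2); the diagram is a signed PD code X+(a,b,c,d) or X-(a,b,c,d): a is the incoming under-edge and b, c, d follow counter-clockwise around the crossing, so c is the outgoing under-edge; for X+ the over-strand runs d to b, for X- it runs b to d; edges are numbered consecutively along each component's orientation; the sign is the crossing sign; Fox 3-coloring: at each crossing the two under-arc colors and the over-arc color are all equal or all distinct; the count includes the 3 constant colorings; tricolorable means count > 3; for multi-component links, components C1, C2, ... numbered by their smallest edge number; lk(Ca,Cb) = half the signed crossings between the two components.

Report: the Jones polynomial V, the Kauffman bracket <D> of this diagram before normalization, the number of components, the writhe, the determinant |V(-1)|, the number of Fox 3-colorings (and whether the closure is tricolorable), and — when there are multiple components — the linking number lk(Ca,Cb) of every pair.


Jones polynomial: V(x) = x + x^3 - x^4
<D> = -A^-10 + A^-6 + A^2; writhe +2
components 1, writhe +2 (10 crossings)
3-colorings: 9 of 3^10, det 3 — tricolorable
note: the span of V is 3, forcing >= 3 crossings in any diagram


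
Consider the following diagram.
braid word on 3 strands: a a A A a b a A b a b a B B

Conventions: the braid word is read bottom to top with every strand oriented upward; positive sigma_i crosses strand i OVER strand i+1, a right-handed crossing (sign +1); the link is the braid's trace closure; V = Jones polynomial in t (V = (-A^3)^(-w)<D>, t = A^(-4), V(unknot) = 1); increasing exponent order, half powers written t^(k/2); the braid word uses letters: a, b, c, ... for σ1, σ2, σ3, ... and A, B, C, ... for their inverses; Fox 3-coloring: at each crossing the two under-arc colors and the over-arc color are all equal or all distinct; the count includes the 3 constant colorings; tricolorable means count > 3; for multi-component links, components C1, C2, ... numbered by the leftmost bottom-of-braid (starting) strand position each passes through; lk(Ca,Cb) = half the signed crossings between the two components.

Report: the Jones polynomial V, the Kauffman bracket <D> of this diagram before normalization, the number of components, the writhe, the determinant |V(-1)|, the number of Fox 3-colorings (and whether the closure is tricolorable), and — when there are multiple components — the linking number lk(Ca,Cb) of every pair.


V = t - t^2 + 2t^3 - t^4 + t^5 - t^6
<D> = -A^-12 + A^-8 - A^-4 + 2 - A^4 + A^8 (w = +4)
1 component over 14 crossings, w = +4
3 Fox colorings among 3^14, |V(-1)| = 7: not tricolorable
why: det 7 = |V(-1)|; not divisible by 3, so not tricolorable


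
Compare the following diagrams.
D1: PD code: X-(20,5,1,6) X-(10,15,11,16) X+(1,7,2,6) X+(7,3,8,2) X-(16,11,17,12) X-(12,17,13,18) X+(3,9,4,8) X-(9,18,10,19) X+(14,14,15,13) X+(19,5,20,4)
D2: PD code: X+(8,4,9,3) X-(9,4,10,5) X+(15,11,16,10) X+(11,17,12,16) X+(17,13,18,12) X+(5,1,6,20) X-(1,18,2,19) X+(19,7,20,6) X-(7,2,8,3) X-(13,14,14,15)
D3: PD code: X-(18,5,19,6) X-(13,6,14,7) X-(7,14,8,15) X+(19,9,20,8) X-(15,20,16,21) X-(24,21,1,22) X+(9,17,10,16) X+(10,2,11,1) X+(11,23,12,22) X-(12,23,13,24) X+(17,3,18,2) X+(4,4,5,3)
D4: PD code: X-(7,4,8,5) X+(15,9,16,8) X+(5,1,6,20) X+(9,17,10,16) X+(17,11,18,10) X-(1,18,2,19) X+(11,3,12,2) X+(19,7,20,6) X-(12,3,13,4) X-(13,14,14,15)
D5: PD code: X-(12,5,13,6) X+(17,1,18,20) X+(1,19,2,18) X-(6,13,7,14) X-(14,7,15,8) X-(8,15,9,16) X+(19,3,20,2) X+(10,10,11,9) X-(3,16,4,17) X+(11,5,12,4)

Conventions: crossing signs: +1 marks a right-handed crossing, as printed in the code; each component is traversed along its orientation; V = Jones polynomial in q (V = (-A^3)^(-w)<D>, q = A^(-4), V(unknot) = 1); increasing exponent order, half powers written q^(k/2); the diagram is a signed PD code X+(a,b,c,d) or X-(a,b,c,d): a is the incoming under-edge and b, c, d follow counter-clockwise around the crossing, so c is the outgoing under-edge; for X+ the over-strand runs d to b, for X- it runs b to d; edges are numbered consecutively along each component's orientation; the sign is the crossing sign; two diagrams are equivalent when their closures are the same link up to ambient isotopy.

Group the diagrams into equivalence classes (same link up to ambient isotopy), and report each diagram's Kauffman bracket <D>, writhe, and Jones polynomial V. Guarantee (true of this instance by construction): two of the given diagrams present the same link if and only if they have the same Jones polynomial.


classes: {D1, D5} | {D2, D4} | {D3}
V(D1) = -q^-3 + q^-2 - q^-1 + 3 - q + q^2 - q^3  [10 crossings, <D> = -A^-12 + A^-8 - A^-4 + 3 - A^4 + A^8 - A^12, w = 0]
V(D2) = q^-1 - 1 + 2q - 3q^2 + 3q^3 - 2q^4 + 2q^5 - q^6  [10 crossings, <D> = -A^-18 + 2A^-14 - 2A^-10 + 3A^-6 - 3A^-2 + 2A^2 - A^6 + A^10, w = +2]
D3 (bracket A^-8 - A^-4 + 1 - A^4 + A^8; 12 crossings at w = 0): V = q^-2 - q^-1 + 1 - q + q^2
V(D4) = q^-1 - 1 + 2q - 3q^2 + 3q^3 - 2q^4 + 2q^5 - q^6  (w +2, c 10, <D> = -A^-18 + 2A^-14 - 2A^-10 + 3A^-6 - 3A^-2 + 2A^2 - A^6 + A^10)
V(D5) = -q^-3 + q^-2 - q^-1 + 3 - q + q^2 - q^3  (w 0, c 10, <D> = -A^-12 + A^-8 - A^-4 + 3 - A^4 + A^8 - A^12)
note: V(q) takes 3 values over 5 diagrams, fixing the grouping


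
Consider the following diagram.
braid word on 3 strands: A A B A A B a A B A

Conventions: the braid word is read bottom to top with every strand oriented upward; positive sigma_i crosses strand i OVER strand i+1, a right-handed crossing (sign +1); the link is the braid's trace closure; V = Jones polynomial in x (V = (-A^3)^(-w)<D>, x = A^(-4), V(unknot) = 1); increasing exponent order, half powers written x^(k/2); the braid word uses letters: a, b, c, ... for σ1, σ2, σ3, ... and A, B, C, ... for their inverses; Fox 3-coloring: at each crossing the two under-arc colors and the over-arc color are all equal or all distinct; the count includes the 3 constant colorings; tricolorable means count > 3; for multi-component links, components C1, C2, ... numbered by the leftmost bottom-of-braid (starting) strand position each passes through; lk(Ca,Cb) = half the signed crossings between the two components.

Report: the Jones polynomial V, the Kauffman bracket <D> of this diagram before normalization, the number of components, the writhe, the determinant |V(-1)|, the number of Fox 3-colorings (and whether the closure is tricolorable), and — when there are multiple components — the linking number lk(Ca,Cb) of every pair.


Jones polynomial: V(x) = -x^-8 + x^-5 + x^-3
<D> = A^-12 + A^-4 - A^8; writhe -8
components 1, writhe -8 (10 crossings)
3-colorings: 9 of 3^10, det 3 — tricolorable
note: free reduction leaves σ1⁻¹ σ1⁻¹ σ2⁻¹ σ1⁻¹ σ1⁻¹ σ2⁻¹ σ2⁻¹ σ1⁻¹ of the original 10 letters
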